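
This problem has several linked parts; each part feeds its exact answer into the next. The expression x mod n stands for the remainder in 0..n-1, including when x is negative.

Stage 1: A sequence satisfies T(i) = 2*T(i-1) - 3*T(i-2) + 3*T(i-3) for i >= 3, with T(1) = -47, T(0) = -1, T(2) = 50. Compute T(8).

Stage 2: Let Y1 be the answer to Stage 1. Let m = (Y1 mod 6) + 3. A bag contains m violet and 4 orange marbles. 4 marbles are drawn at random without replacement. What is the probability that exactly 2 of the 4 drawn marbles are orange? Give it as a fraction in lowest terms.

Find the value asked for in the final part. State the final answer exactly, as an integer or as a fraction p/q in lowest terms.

56/165

Stage 1: T(3) = 2*(50) - 3*(-47) + 3*(-1) = 238; iterating: T(3)=238, T(4)=185, T(5)=-194, T(6)=-229, T(7)=679, T(8)=1463; answer 1463
Stage 2: Y1 = 1463; m = 8; total draws C(12,4) = 495; favorable C(4,2)*C(8,2) = 168; P = 56/165; answer 56/165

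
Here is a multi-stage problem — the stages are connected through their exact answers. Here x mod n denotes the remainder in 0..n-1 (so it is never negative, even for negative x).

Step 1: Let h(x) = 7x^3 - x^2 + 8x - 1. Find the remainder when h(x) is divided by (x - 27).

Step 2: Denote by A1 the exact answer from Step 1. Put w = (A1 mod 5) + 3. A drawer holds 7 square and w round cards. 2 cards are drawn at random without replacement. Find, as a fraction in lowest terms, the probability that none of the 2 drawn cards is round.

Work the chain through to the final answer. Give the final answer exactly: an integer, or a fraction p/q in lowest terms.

7/22

Step 1: remainder = value at the root: 7*(27)^3 - 1*(27)^2 + 8*(27)^1 - 1 = (137781) + (-729) + (216) + (-1) = 137267; answer 137267
Step 2: A1 = 137267; w = 5; total draws C(12,2) = 66; favorable C(7,2) = 21; P = 7/22; answer 7/22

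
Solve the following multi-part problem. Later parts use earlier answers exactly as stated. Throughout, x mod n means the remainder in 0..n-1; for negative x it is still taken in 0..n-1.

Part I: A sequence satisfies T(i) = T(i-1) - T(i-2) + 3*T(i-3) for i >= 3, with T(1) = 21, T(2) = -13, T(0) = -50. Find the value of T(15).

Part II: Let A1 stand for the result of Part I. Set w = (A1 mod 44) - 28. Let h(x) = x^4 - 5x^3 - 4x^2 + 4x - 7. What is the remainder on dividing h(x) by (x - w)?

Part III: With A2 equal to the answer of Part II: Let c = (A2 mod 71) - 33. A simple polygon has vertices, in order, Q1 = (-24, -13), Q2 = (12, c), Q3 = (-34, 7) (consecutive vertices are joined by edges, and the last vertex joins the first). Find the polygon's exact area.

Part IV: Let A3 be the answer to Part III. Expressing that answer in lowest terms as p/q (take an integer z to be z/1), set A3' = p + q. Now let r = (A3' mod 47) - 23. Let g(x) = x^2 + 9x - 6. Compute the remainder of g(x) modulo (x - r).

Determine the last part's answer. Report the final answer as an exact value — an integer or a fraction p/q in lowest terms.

-24

Part I: T(3) = 1*(-13) - 1*(21) + 3*(-50) = -184; iterating: T(3)=-184, T(4)=-108, T(5)=37, T(6)=-407, T(7)=-768, T(8)=-250, T(9)=-703, T(10)=-2757, T(11)=-2804, T(12)=-2156, T(13)=-7623, T(14)=-13879, T(15)=-12724; answer -12724
Part II: A1 = -12724; w = 8; remainder = value at the root: 1*(8)^4 - 5*(8)^3 - 4*(8)^2 + 4*(8)^1 - 7 = (4096) + (-2560) + (-256) + (32) + (-7) = 1305; answer 1305
Part III: A2 = 1305; c = -6; cross terms: (-24*-6 - 12*-13)=300, (12*7 - -34*-6)=-120, (-34*-13 - -24*7)=610; twice the area = |790| = 790; area = 395; answer 395
Part IV: A3 = 395; threaded value p + q = 396; r = -3; remainder = value at the root: 1*(-3)^2 + 9*(-3)^1 - 6 = (9) + (-27) + (-6) = -24; answer -24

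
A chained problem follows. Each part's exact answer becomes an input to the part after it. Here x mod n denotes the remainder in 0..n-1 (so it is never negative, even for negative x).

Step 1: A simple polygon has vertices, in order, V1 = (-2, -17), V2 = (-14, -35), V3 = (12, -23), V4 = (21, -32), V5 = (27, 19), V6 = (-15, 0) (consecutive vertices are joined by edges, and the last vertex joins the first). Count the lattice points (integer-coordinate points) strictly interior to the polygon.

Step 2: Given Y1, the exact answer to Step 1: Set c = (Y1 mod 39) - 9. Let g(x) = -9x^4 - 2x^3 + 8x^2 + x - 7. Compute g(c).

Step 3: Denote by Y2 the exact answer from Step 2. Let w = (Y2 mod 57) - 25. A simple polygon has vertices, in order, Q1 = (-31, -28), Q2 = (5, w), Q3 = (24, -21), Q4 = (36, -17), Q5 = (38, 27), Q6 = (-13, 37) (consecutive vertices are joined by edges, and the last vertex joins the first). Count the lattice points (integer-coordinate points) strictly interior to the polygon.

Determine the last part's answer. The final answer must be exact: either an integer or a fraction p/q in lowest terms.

3233

Step 1: cross terms: (-2*-35 - -14*-17)=-168, (-14*-23 - 12*-35)=742, (12*-32 - 21*-23)=99, (21*19 - 27*-32)=1263, (27*0 - -15*19)=285, (-15*-17 - -2*0)=255; twice the area = |2476| = 2476; area = 1238; boundary points = 6 + 2 + 9 + 3 + 1 + 1 = 22; strictly interior points = area - boundary/2 + 1 = 1228; answer 1228
Step 2: Y1 = 1228; c = 10; -9*(10)^4 - 2*(10)^3 + 8*(10)^2 + 1*(10)^1 - 7 = (-90000) + (-2000) + (800) + (10) + (-7) = -91197; answer -91197
Step 3: Y2 = -91197; w = -22; cross terms: (-31*-22 - 5*-28)=822, (5*-21 - 24*-22)=423, (24*-17 - 36*-21)=348, (36*27 - 38*-17)=1618, (38*37 - -13*27)=1757, (-13*-28 - -31*37)=1511; twice the area = |6479| = 6479; area = 6479/2; boundary points = 6 + 1 + 4 + 2 + 1 + 1 = 15; strictly interior points = area - boundary/2 + 1 = 3233; answer 3233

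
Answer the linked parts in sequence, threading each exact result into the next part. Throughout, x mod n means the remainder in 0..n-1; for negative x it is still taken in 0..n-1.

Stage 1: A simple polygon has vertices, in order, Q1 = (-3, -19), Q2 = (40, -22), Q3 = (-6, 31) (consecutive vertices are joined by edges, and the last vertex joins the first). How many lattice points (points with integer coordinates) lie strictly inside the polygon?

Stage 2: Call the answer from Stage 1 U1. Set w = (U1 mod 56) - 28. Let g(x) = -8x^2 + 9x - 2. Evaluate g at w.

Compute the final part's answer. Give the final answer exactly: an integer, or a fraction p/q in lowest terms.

-4072

Stage 1: cross terms: (-3*-22 - 40*-19)=826, (40*31 - -6*-22)=1108, (-6*-19 - -3*31)=207; twice the area = |2141| = 2141; area = 2141/2; boundary points = 1 + 1 + 1 = 3; strictly interior points = area - boundary/2 + 1 = 1070; answer 1070
Stage 2: U1 = 1070; w = -22; -8*(-22)^2 + 9*(-22)^1 - 2 = (-3872) + (-198) + (-2) = -4072; answer -4072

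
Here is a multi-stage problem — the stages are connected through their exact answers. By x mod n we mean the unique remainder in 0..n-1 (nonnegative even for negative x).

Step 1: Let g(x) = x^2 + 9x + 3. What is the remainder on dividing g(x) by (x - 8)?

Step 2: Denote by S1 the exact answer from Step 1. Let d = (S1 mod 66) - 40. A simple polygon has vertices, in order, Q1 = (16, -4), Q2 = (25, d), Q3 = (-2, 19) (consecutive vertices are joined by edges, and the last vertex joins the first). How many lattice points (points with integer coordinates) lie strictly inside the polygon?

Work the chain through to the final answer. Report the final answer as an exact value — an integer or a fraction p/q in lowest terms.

Step 1: remainder = value at the root: 1*(8)^2 + 9*(8)^1 + 3 = (64) + (72) + (3) = 139; answer 139
Step 2: S1 = 139; d = -33; cross terms: (16*-33 - 25*-4)=-428, (25*19 - -2*-33)=409, (-2*-4 - 16*19)=-296; twice the area = |-315| = 315; area = 315/2; boundary points = 1 + 1 + 1 = 3; strictly interior points = area - boundary/2 + 1 = 157; answer 157

157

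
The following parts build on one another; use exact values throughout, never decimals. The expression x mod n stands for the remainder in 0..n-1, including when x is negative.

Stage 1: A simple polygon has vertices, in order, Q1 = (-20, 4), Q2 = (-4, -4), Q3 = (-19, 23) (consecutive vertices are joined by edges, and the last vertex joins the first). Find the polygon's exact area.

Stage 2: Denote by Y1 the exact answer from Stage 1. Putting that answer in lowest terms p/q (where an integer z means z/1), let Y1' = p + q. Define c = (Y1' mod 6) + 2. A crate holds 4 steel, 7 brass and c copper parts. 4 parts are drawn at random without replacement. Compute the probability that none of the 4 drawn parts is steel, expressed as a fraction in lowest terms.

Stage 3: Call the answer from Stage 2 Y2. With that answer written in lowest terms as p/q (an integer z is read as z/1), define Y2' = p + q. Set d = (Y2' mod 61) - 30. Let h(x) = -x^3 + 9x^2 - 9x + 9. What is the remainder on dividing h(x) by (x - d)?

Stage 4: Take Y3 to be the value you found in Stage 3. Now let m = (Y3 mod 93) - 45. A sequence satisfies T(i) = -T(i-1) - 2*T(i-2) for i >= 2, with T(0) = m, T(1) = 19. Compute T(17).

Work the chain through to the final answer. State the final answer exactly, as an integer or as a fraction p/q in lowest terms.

Stage 1: cross terms: (-20*-4 - -4*4)=96, (-4*23 - -19*-4)=-168, (-19*4 - -20*23)=384; twice the area = |312| = 312; area = 156; answer 156
Stage 2: Y1 = 156; threaded value p + q = 157; c = 3; total draws C(14,4) = 1001; favorable C(10,4) = 210; P = 30/143; answer 30/143
Stage 3: Y2 = 30/143; threaded value p + q = 173; d = 21; remainder = value at the root: -1*(21)^3 + 9*(21)^2 - 9*(21)^1 + 9 = (-9261) + (3969) + (-189) + (9) = -5472; answer -5472
Stage 4: Y3 = -5472; m = -30; T(2) = -1*(19) - 2*(-30) = 41; iterating: T(2)=41, T(3)=-79, T(4)=-3, T(5)=161, T(6)=-155, T(7)=-167, T(8)=477, T(9)=-143, T(10)=-811, T(11)=1097, T(12)=525, T(13)=-2719, T(14)=1669, T(15)=3769, T(16)=-7107, T(17)=-431; answer -431

-431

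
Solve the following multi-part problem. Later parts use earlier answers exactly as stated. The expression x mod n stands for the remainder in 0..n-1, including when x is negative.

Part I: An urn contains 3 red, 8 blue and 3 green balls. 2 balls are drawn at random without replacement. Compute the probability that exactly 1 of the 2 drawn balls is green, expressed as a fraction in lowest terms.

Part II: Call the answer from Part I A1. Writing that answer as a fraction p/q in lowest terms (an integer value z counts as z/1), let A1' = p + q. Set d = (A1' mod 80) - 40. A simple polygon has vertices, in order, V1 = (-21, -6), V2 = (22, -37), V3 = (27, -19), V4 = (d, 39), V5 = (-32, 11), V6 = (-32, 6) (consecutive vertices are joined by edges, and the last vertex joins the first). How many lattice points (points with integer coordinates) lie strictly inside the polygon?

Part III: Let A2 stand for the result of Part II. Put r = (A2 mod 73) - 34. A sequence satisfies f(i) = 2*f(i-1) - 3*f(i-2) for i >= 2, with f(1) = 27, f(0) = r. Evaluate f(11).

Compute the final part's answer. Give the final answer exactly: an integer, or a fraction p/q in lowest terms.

Part I: total draws C(14,2) = 91; favorable C(3,1)*C(11,1) = 33; P = 33/91; answer 33/91
Part II: A1 = 33/91; threaded value p + q = 124; d = 4; cross terms: (-21*-37 - 22*-6)=909, (22*-19 - 27*-37)=581, (27*39 - 4*-19)=1129, (4*11 - -32*39)=1292, (-32*6 - -32*11)=160, (-32*-6 - -21*6)=318; twice the area = |4389| = 4389; area = 4389/2; boundary points = 1 + 1 + 1 + 4 + 5 + 1 = 13; strictly interior points = area - boundary/2 + 1 = 2189; answer 2189
Part III: A2 = 2189; r = 38; f(2) = 2*(27) - 3*(38) = -60; iterating: f(2)=-60, f(3)=-201, f(4)=-222, f(5)=159, f(6)=984, f(7)=1491, f(8)=30, f(9)=-4413, f(10)=-8916, f(11)=-4593; answer -4593

-4593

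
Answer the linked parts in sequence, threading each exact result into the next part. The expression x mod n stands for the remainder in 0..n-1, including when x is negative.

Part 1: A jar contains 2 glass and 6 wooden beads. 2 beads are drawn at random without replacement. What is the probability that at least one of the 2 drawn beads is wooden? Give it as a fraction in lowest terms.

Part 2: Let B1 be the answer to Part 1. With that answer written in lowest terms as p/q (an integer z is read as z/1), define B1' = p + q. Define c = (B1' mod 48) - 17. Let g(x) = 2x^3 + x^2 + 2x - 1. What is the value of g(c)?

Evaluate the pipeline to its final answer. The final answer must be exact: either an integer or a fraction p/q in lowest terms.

-1921

Part 1: total draws C(8,2) = 28; complement C(2,2) = 1; favorable 28 - 1 = 27; P = 27/28; answer 27/28
Part 2: B1 = 27/28; threaded value p + q = 55; c = -10; 2*(-10)^3 + 1*(-10)^2 + 2*(-10)^1 - 1 = (-2000) + (100) + (-20) + (-1) = -1921; answer -1921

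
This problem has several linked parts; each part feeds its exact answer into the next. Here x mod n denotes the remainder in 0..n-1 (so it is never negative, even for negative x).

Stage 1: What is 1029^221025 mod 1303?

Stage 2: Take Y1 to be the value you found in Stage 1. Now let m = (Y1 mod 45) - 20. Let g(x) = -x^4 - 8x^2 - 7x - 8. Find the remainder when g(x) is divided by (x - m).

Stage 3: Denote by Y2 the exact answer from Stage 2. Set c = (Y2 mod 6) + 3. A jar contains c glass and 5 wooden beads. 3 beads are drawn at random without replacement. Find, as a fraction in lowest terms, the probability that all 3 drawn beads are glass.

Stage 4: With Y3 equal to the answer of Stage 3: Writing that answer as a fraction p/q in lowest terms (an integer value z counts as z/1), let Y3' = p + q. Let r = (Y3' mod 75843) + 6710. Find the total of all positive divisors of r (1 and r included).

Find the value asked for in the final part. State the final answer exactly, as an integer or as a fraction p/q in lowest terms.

6936

Stage 1: squarings mod 1303: 1029^1=1029, 1029^2=805, 1029^4=434, 1029^8=724, 1029^16=370, 1029^32=85, 1029^64=710, 1029^128=1142, 1029^256=1164, 1029^512=1079, 1029^1024=662, 1029^2048=436, 1029^4096=1161, 1029^8192=619, 1029^16384=79, 1029^32768=1029, 1029^65536=805, 1029^131072=434; 1029^221025 = 1029^1 * 1029^32 * 1029^64 * 1029^256 * 1029^512 * 1029^1024 * 1029^2048 * 1029^4096 * 1029^16384 * 1029^65536 * 1029^131072 = 1275 (mod 1303); answer 1275
Stage 2: Y1 = 1275; m = -5; remainder = value at the root: -1*(-5)^4 - 8*(-5)^2 - 7*(-5)^1 - 8 = (-625) + (-200) + (35) + (-8) = -798; answer -798
Stage 3: Y2 = -798; c = 3; total draws C(8,3) = 56; favorable C(3,3) = 1; P = 1/56; answer 1/56
Stage 4: Y3 = 1/56; threaded value p + q = 57; r = 6767; 6767 = 67 * 101; sigma = (1 + 67) * (1 + 101) = 68 * 102 = 6936; answer 6936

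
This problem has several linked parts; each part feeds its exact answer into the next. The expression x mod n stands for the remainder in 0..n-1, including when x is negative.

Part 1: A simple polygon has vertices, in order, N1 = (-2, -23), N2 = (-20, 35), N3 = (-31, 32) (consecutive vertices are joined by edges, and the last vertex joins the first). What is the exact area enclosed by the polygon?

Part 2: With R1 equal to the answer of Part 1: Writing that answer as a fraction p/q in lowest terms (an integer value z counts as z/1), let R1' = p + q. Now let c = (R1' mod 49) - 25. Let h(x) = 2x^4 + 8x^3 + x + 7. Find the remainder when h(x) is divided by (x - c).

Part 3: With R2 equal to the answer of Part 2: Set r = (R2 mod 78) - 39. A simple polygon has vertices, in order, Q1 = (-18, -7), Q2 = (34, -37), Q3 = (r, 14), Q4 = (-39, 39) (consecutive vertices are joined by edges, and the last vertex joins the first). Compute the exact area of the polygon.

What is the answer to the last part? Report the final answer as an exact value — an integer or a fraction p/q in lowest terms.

3889/2

Part 1: cross terms: (-2*35 - -20*-23)=-530, (-20*32 - -31*35)=445, (-31*-23 - -2*32)=777; twice the area = |692| = 692; area = 346; answer 346
Part 2: R1 = 346; threaded value p + q = 347; c = -21; remainder = value at the root: 2*(-21)^4 + 8*(-21)^3 + 1*(-21)^1 + 7 = (388962) + (-74088) + (-21) + (7) = 314860; answer 314860
Part 3: R2 = 314860; r = 13; cross terms: (-18*-37 - 34*-7)=904, (34*14 - 13*-37)=957, (13*39 - -39*14)=1053, (-39*-7 - -18*39)=975; twice the area = |3889| = 3889; area = 3889/2; answer 3889/2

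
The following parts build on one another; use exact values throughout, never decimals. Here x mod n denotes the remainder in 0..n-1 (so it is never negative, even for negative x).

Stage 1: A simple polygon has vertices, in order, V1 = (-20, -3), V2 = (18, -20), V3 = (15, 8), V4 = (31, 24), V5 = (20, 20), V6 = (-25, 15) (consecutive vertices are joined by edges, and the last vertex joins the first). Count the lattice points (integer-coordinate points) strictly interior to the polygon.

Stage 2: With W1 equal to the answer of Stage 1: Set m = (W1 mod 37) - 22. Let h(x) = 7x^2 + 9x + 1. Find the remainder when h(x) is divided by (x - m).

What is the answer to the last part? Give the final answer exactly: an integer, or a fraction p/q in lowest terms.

2107

Stage 1: cross terms: (-20*-20 - 18*-3)=454, (18*8 - 15*-20)=444, (15*24 - 31*8)=112, (31*20 - 20*24)=140, (20*15 - -25*20)=800, (-25*-3 - -20*15)=375; twice the area = |2325| = 2325; area = 2325/2; boundary points = 1 + 1 + 16 + 1 + 5 + 1 = 25; strictly interior points = area - boundary/2 + 1 = 1151; answer 1151
Stage 2: W1 = 1151; m = -18; remainder = value at the root: 7*(-18)^2 + 9*(-18)^1 + 1 = (2268) + (-162) + (1) = 2107; answer 2107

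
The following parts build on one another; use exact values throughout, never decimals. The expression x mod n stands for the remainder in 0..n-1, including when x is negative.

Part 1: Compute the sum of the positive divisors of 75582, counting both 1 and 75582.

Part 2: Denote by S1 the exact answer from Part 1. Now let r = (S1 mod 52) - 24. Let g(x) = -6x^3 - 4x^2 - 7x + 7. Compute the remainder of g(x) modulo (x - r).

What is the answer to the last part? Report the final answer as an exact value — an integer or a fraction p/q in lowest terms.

Part 1: 75582 = 2 * 3^2 * 13 * 17 * 19; sigma = (1 + 2) * (1 + 3 + 9) * (1 + 13) * (1 + 17) * (1 + 19) = 3 * 13 * 14 * 18 * 20 = 196560; answer 196560
Part 2: S1 = 196560; r = -24; remainder = value at the root: -6*(-24)^3 - 4*(-24)^2 - 7*(-24)^1 + 7 = (82944) + (-2304) + (168) + (7) = 80815; answer 80815

80815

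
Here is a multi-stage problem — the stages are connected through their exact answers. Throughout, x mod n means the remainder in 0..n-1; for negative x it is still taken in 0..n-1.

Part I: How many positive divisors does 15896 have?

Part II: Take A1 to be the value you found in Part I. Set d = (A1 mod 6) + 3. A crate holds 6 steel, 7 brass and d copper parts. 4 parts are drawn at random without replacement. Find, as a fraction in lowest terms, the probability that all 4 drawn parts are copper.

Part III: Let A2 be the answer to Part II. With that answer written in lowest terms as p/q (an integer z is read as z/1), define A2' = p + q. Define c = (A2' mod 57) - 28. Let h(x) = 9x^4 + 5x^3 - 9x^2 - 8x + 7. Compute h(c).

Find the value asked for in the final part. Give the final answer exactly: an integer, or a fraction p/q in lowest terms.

470362

Part I: 15896 = 2^3 * 1987; number of divisors = (3+1) * (1+1) = 8; answer 8
Part II: A1 = 8; d = 5; total draws C(18,4) = 3060; favorable C(5,4) = 5; P = 1/612; answer 1/612
Part III: A2 = 1/612; threaded value p + q = 613; c = 15; 9*(15)^4 + 5*(15)^3 - 9*(15)^2 - 8*(15)^1 + 7 = (455625) + (16875) + (-2025) + (-120) + (7) = 470362; answer 470362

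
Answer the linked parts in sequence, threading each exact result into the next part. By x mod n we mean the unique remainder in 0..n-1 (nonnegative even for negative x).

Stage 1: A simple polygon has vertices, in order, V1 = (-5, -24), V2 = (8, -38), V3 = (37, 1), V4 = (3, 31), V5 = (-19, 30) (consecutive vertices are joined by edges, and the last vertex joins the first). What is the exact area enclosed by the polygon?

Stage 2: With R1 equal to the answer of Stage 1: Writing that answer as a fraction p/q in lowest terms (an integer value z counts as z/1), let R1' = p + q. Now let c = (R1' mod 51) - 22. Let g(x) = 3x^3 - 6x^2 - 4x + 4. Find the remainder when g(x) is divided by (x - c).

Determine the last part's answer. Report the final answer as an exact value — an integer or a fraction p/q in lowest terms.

Stage 1: cross terms: (-5*-38 - 8*-24)=382, (8*1 - 37*-38)=1414, (37*31 - 3*1)=1144, (3*30 - -19*31)=679, (-19*-24 - -5*30)=606; twice the area = |4225| = 4225; area = 4225/2; answer 4225/2
Stage 2: R1 = 4225/2; threaded value p + q = 4227; c = 23; remainder = value at the root: 3*(23)^3 - 6*(23)^2 - 4*(23)^1 + 4 = (36501) + (-3174) + (-92) + (4) = 33239; answer 33239

33239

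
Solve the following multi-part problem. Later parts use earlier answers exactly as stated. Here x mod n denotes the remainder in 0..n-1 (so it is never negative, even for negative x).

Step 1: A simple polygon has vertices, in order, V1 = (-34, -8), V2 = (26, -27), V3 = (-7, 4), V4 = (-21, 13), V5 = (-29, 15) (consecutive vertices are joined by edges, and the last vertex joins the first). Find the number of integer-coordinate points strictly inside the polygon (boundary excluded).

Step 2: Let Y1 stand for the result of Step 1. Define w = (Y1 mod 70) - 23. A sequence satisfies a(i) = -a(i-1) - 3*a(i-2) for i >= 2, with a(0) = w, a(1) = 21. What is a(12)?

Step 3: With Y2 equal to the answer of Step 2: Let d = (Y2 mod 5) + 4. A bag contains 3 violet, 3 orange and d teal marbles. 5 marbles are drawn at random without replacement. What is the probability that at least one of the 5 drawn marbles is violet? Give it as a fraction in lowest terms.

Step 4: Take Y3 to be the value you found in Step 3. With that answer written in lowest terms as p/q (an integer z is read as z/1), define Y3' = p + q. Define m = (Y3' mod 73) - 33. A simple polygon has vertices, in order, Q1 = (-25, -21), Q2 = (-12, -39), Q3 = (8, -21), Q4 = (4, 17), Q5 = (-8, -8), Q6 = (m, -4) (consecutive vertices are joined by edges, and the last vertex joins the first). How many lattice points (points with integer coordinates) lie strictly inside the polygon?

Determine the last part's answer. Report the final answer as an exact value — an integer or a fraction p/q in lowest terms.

833

Step 1: cross terms: (-34*-27 - 26*-8)=1126, (26*4 - -7*-27)=-85, (-7*13 - -21*4)=-7, (-21*15 - -29*13)=62, (-29*-8 - -34*15)=742; twice the area = |1838| = 1838; area = 919; boundary points = 1 + 1 + 1 + 2 + 1 = 6; strictly interior points = area - boundary/2 + 1 = 917; answer 917
Step 2: Y1 = 917; w = -16; a(2) = -1*(21) - 3*(-16) = 27; iterating: a(2)=27, a(3)=-90, a(4)=9, a(5)=261, a(6)=-288, a(7)=-495, a(8)=1359, a(9)=126, a(10)=-4203, a(11)=3825, a(12)=8784; answer 8784
Step 3: Y2 = 8784; d = 8; total draws C(14,5) = 2002; complement C(11,5) = 462; favorable 2002 - 462 = 1540; P = 10/13; answer 10/13
Step 4: Y3 = 10/13; threaded value p + q = 23; m = -10; cross terms: (-25*-39 - -12*-21)=723, (-12*-21 - 8*-39)=564, (8*17 - 4*-21)=220, (4*-8 - -8*17)=104, (-8*-4 - -10*-8)=-48, (-10*-21 - -25*-4)=110; twice the area = |1673| = 1673; area = 1673/2; boundary points = 1 + 2 + 2 + 1 + 2 + 1 = 9; strictly interior points = area - boundary/2 + 1 = 833; answer 833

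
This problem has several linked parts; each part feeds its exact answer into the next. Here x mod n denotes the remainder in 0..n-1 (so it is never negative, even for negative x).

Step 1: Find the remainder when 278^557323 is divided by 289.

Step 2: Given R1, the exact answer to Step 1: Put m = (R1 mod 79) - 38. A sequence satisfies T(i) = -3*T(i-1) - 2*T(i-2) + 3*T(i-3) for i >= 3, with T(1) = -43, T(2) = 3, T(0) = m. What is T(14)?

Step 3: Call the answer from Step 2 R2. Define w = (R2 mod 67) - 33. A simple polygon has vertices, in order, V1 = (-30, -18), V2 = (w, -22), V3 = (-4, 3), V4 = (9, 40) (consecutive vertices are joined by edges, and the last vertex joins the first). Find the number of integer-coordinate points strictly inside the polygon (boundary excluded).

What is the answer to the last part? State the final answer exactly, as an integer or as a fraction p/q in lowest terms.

Step 1: squarings mod 289: 278^1=278, 278^2=121, 278^4=191, 278^8=67, 278^16=154, 278^32=18, 278^64=35, 278^128=69, 278^256=137, 278^512=273, 278^1024=256, 278^2048=222, 278^4096=154, 278^8192=18, 278^16384=35, 278^32768=69, 278^65536=137, 278^131072=273, 278^262144=256, 278^524288=222; 278^557323 = 278^1 * 278^2 * 278^8 * 278^256 * 278^32768 * 278^524288 = 226 (mod 289); answer 226
Step 2: R1 = 226; m = 30; T(3) = -3*(3) - 2*(-43) + 3*(30) = 167; iterating: T(3)=167, T(4)=-636, T(5)=1583, T(6)=-2976, T(7)=3854, T(8)=-861, T(9)=-14053, T(10)=55443, T(11)=-140806, T(12)=269373, T(13)=-360178, T(14)=119370; answer 119370
Step 3: R2 = 119370; w = 10; cross terms: (-30*-22 - 10*-18)=840, (10*3 - -4*-22)=-58, (-4*40 - 9*3)=-187, (9*-18 - -30*40)=1038; twice the area = |1633| = 1633; area = 1633/2; boundary points = 4 + 1 + 1 + 1 = 7; strictly interior points = area - boundary/2 + 1 = 814; answer 814

814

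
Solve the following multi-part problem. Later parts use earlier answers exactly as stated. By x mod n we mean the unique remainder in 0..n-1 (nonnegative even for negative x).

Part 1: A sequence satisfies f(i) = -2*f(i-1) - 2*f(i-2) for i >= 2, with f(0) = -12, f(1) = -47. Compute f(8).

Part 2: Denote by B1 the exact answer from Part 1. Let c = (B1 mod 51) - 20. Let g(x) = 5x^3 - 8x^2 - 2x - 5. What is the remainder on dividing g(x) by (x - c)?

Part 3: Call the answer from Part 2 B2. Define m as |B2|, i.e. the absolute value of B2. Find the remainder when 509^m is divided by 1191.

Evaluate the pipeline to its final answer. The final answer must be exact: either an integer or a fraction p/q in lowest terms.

1169

Part 1: f(2) = -2*(-47) - 2*(-12) = 118; iterating: f(2)=118, f(3)=-142, f(4)=48, f(5)=188, f(6)=-472, f(7)=568, f(8)=-192; answer -192
Part 2: B1 = -192; c = -8; remainder = value at the root: 5*(-8)^3 - 8*(-8)^2 - 2*(-8)^1 - 5 = (-2560) + (-512) + (16) + (-5) = -3061; answer -3061
Part 3: B2 = -3061; m = 3061; squarings mod 1191: 509^1=509, 509^2=634, 509^4=589, 509^8=340, 509^16=73, 509^32=565, 509^64=37, 509^128=178, 509^256=718, 509^512=1012, 509^1024=1075, 509^2048=355; 509^3061 = 509^1 * 509^4 * 509^16 * 509^32 * 509^64 * 509^128 * 509^256 * 509^512 * 509^2048 = 1169 (mod 1191); answer 1169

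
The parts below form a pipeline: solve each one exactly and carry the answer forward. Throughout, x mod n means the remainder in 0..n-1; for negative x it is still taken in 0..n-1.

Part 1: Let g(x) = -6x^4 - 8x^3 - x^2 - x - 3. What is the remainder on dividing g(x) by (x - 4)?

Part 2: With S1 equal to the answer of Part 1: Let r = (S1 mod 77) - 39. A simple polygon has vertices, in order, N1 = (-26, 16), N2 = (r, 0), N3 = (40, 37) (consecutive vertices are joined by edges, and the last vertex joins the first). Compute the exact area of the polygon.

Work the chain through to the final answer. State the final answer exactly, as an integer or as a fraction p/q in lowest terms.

951/2

Part 1: remainder = value at the root: -6*(4)^4 - 8*(4)^3 - 1*(4)^2 - 1*(4)^1 - 3 = (-1536) + (-512) + (-16) + (-4) + (-3) = -2071; answer -2071
Part 2: S1 = -2071; r = -31; cross terms: (-26*0 - -31*16)=496, (-31*37 - 40*0)=-1147, (40*16 - -26*37)=1602; twice the area = |951| = 951; area = 951/2; answer 951/2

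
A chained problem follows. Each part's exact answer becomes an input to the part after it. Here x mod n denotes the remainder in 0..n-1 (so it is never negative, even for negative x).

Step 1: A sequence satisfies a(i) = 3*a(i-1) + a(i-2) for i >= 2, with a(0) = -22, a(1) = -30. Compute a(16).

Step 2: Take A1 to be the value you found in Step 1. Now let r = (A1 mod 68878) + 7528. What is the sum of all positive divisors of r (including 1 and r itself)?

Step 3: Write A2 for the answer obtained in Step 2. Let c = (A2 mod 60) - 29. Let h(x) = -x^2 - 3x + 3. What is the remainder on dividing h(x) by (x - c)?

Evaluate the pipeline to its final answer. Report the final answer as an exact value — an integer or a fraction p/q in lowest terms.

Step 1: a(2) = 3*(-30) + 1*(-22) = -112; iterating: a(2)=-112, a(3)=-366, a(4)=-1210, a(5)=-3996, a(6)=-13198, a(7)=-43590, a(8)=-143968, a(9)=-475494, a(10)=-1570450, a(11)=-5186844, a(12)=-17130982, a(13)=-56579790, a(14)=-186870352, a(15)=-617190846, a(16)=-2038442890; answer -2038442890
Step 2: A1 = -2038442890; r = 9048; 9048 = 2^3 * 3 * 13 * 29; sigma = (1 + 2 + 4 + 8) * (1 + 3) * (1 + 13) * (1 + 29) = 15 * 4 * 14 * 30 = 25200; answer 25200
Step 3: A2 = 25200; c = -29; remainder = value at the root: -1*(-29)^2 - 3*(-29)^1 + 3 = (-841) + (87) + (3) = -751; answer -751

-751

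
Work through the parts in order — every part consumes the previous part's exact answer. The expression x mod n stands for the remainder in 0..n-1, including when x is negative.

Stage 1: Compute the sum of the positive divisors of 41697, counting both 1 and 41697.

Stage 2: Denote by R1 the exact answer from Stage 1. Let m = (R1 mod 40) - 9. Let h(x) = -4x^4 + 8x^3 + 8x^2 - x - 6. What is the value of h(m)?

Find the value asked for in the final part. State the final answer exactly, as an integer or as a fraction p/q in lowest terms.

Stage 1: 41697 = 3^2 * 41 * 113; sigma = (1 + 3 + 9) * (1 + 41) * (1 + 113) = 13 * 42 * 114 = 62244; answer 62244
Stage 2: R1 = 62244; m = -5; -4*(-5)^4 + 8*(-5)^3 + 8*(-5)^2 - 1*(-5)^1 - 6 = (-2500) + (-1000) + (200) + (5) + (-6) = -3301; answer -3301

-3301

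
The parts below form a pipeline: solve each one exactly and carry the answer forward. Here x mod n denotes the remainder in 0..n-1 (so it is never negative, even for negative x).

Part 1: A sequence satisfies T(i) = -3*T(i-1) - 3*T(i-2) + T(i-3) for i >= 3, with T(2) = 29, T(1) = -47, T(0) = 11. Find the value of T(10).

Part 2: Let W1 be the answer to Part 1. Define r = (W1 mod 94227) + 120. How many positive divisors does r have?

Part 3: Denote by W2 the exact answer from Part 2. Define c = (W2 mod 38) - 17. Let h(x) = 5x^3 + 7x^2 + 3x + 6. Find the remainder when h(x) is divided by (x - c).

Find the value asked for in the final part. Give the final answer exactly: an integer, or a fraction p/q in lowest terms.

-9835

Part 1: T(3) = -3*(29) - 3*(-47) + 1*(11) = 65; iterating: T(3)=65, T(4)=-329, T(5)=821, T(6)=-1411, T(7)=1441, T(8)=731, T(9)=-7927, T(10)=23029; answer 23029
Part 2: W1 = 23029; r = 23149; 23149 = 7 * 3307; number of divisors = (1+1) * (1+1) = 4; answer 4
Part 3: W2 = 4; c = -13; remainder = value at the root: 5*(-13)^3 + 7*(-13)^2 + 3*(-13)^1 + 6 = (-10985) + (1183) + (-39) + (6) = -9835; answer -9835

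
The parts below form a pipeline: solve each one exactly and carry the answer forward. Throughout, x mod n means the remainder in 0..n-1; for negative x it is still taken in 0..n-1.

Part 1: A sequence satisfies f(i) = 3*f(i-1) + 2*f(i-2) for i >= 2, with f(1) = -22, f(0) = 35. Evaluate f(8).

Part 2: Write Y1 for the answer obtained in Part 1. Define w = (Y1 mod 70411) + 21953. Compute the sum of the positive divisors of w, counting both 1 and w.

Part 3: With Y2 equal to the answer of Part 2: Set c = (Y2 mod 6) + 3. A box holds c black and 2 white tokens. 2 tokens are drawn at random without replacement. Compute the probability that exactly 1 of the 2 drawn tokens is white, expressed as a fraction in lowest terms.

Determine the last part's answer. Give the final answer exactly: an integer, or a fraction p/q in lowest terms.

3/5

Part 1: f(2) = 3*(-22) + 2*(35) = 4; iterating: f(2)=4, f(3)=-32, f(4)=-88, f(5)=-328, f(6)=-1160, f(7)=-4136, f(8)=-14728; answer -14728
Part 2: Y1 = -14728; w = 77636; 77636 = 2^2 * 13 * 1493; sigma = (1 + 2 + 4) * (1 + 13) * (1 + 1493) = 7 * 14 * 1494 = 146412; answer 146412
Part 3: Y2 = 146412; c = 3; total draws C(5,2) = 10; favorable C(2,1)*C(3,1) = 6; P = 3/5; answer 3/5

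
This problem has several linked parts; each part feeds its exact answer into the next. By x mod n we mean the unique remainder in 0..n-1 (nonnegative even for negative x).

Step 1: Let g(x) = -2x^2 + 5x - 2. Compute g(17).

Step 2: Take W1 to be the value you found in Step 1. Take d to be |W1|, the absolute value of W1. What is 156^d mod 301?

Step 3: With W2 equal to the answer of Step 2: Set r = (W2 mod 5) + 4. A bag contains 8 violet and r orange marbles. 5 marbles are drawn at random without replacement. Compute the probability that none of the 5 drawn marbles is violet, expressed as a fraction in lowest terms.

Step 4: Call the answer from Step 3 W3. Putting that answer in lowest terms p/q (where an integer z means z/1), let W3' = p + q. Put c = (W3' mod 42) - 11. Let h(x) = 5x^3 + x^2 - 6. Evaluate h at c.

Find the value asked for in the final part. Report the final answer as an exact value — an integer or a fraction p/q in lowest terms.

99138

Step 1: -2*(17)^2 + 5*(17)^1 - 2 = (-578) + (85) + (-2) = -495; answer -495
Step 2: W1 = -495; d = 495; squarings mod 301: 156^1=156, 156^2=256, 156^4=219, 156^8=102, 156^16=170, 156^32=4, 156^64=16, 156^128=256, 156^256=219; 156^495 = 156^1 * 156^2 * 156^4 * 156^8 * 156^32 * 156^64 * 156^128 * 156^256 = 22 (mod 301); answer 22
Step 3: W2 = 22; r = 6; total draws C(14,5) = 2002; favorable C(6,5) = 6; P = 3/1001; answer 3/1001
Step 4: W3 = 3/1001; threaded value p + q = 1004; c = 27; 5*(27)^3 + 1*(27)^2 - 6 = (98415) + (729) + (-6) = 99138; answer 99138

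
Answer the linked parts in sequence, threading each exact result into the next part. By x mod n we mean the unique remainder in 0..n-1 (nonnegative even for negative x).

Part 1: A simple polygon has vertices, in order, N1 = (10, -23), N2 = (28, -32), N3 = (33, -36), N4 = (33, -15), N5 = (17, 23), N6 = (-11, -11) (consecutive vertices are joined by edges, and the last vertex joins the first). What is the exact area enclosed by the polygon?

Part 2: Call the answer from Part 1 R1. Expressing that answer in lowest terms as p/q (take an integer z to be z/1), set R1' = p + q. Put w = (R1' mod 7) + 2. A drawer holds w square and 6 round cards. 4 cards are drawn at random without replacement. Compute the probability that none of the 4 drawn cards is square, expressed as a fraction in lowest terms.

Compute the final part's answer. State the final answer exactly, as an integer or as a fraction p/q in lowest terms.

Part 1: cross terms: (10*-32 - 28*-23)=324, (28*-36 - 33*-32)=48, (33*-15 - 33*-36)=693, (33*23 - 17*-15)=1014, (17*-11 - -11*23)=66, (-11*-23 - 10*-11)=363; twice the area = |2508| = 2508; area = 1254; answer 1254
Part 2: R1 = 1254; threaded value p + q = 1255; w = 4; total draws C(10,4) = 210; favorable C(6,4) = 15; P = 1/14; answer 1/14

1/14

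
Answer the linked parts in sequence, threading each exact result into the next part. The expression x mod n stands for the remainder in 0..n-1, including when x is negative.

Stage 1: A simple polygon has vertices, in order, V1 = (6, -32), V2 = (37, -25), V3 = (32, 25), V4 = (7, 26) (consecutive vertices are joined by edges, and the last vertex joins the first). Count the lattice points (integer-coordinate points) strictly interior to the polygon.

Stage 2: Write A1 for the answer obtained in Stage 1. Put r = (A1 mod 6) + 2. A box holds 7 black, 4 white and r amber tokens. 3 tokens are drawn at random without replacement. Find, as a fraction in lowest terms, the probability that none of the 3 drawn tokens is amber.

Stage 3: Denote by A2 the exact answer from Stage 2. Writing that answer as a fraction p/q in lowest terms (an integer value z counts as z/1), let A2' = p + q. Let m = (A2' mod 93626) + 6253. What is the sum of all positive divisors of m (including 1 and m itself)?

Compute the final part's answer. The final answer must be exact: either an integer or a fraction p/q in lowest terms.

10992

Stage 1: cross terms: (6*-25 - 37*-32)=1034, (37*25 - 32*-25)=1725, (32*26 - 7*25)=657, (7*-32 - 6*26)=-380; twice the area = |3036| = 3036; area = 1518; boundary points = 1 + 5 + 1 + 1 = 8; strictly interior points = area - boundary/2 + 1 = 1515; answer 1515
Stage 2: A1 = 1515; r = 5; total draws C(16,3) = 560; favorable C(11,3) = 165; P = 33/112; answer 33/112
Stage 3: A2 = 33/112; threaded value p + q = 145; m = 6398; 6398 = 2 * 7 * 457; sigma = (1 + 2) * (1 + 7) * (1 + 457) = 3 * 8 * 458 = 10992; answer 10992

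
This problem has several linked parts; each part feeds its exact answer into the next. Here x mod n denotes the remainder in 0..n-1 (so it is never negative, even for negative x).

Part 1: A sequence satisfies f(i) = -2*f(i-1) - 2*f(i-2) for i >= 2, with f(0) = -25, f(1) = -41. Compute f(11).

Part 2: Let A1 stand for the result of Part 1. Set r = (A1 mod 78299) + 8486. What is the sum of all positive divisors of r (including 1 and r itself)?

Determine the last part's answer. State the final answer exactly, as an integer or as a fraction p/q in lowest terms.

Part 1: f(2) = -2*(-41) - 2*(-25) = 132; iterating: f(2)=132, f(3)=-182, f(4)=100, f(5)=164, f(6)=-528, f(7)=728, f(8)=-400, f(9)=-656, f(10)=2112, f(11)=-2912; answer -2912
Part 2: A1 = -2912; r = 83873; 83873 is prime, so its only divisors are 1 and 83873; sigma = 1 + 83873 = 83874; answer 83874

83874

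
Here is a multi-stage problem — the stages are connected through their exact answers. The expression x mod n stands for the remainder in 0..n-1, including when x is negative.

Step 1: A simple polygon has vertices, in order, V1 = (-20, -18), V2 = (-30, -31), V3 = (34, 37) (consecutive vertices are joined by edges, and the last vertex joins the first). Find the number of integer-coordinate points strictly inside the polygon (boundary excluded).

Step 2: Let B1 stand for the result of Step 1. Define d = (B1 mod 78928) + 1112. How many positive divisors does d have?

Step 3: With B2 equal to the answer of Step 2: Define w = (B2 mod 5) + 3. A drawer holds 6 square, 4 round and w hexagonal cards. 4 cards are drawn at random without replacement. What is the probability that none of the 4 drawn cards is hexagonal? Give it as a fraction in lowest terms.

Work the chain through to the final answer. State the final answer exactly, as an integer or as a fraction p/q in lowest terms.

Step 1: cross terms: (-20*-31 - -30*-18)=80, (-30*37 - 34*-31)=-56, (34*-18 - -20*37)=128; twice the area = |152| = 152; area = 76; boundary points = 1 + 4 + 1 = 6; strictly interior points = area - boundary/2 + 1 = 74; answer 74
Step 2: B1 = 74; d = 1186; 1186 = 2 * 593; number of divisors = (1+1) * (1+1) = 4; answer 4
Step 3: B2 = 4; w = 7; total draws C(17,4) = 2380; favorable C(10,4) = 210; P = 3/34; answer 3/34

3/34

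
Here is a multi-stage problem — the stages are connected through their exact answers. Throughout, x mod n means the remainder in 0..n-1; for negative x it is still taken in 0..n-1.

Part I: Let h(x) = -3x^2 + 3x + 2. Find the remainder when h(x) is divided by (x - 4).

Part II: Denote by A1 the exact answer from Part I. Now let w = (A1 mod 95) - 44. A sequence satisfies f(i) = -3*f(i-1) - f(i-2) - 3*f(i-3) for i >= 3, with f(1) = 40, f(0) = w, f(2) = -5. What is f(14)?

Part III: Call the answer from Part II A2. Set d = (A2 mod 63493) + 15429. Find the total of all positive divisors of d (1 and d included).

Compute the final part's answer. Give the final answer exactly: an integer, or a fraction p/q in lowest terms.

61920

Part I: remainder = value at the root: -3*(4)^2 + 3*(4)^1 + 2 = (-48) + (12) + (2) = -34; answer -34
Part II: A1 = -34; w = 17; f(3) = -3*(-5) - 1*(40) - 3*(17) = -76; iterating: f(3)=-76, f(4)=113, f(5)=-248, f(6)=859, f(7)=-2668, f(8)=7889, f(9)=-23576, f(10)=70843, f(11)=-212620, f(12)=637745, f(13)=-1913144, f(14)=5739547; answer 5739547
Part III: A2 = 5739547; d = 40606; 40606 = 2 * 79 * 257; sigma = (1 + 2) * (1 + 79) * (1 + 257) = 3 * 80 * 258 = 61920; answer 61920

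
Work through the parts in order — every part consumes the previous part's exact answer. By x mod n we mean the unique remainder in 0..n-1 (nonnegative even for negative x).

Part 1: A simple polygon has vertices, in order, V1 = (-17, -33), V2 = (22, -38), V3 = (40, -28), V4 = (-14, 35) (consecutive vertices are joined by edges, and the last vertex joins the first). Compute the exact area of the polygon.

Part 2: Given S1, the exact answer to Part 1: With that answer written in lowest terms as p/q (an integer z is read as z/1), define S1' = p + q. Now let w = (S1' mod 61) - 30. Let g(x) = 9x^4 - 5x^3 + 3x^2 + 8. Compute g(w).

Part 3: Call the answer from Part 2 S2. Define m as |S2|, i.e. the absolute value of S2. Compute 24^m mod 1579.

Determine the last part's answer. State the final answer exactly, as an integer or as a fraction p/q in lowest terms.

1039

Part 1: cross terms: (-17*-38 - 22*-33)=1372, (22*-28 - 40*-38)=904, (40*35 - -14*-28)=1008, (-14*-33 - -17*35)=1057; twice the area = |4341| = 4341; area = 4341/2; answer 4341/2
Part 2: S1 = 4341/2; threaded value p + q = 4343; w = -18; 9*(-18)^4 - 5*(-18)^3 + 3*(-18)^2 + 8 = (944784) + (29160) + (972) + (8) = 974924; answer 974924
Part 3: S2 = 974924; m = 974924; squarings mod 1579: 24^1=24, 24^2=576, 24^4=186, 24^8=1437, 24^16=1216, 24^32=712, 24^64=85, 24^128=909, 24^256=464, 24^512=552, 24^1024=1536, 24^2048=270, 24^4096=266, 24^8192=1280, 24^16384=977, 24^32768=813, 24^65536=947, 24^131072=1516, 24^262144=811, 24^524288=857; 24^974924 = 24^4 * 24^8 * 24^64 * 24^8192 * 24^16384 * 24^32768 * 24^131072 * 24^262144 * 24^524288 = 1039 (mod 1579); answer 1039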